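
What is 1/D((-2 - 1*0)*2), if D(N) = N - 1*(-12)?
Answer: ⅛ ≈ 0.12500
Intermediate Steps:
D(N) = 12 + N (D(N) = N + 12 = 12 + N)
1/D((-2 - 1*0)*2) = 1/(12 + (-2 - 1*0)*2) = 1/(12 + (-2 + 0)*2) = 1/(12 - 2*2) = 1/(12 - 4) = 1/8 = ⅛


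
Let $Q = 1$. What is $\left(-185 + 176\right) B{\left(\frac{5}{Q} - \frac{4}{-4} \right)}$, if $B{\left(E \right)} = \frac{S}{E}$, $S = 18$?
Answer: $-27$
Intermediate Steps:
$B{\left(E \right)} = \frac{18}{E}$
$\left(-185 + 176\right) B{\left(\frac{5}{Q} - \frac{4}{-4} \right)} = \left(-185 + 176\right) \frac{18}{\frac{5}{1} - \frac{4}{-4}} = - 9 \frac{18}{5 \cdot 1 - -1} = - 9 \frac{18}{5 + 1} = - 9 \cdot \frac{18}{6} = - 9 \cdot 18 \cdot \frac{1}{6} = \left(-9\right) 3 = -27$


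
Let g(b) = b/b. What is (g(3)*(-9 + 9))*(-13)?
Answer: 0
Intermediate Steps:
g(b) = 1
(g(3)*(-9 + 9))*(-13) = (1*(-9 + 9))*(-13) = (1*0)*(-13) = 0*(-13) = 0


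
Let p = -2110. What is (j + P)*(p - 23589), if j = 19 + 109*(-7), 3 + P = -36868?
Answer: 966667885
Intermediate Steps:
P = -36871 (P = -3 - 36868 = -36871)
j = -744 (j = 19 - 763 = -744)
(j + P)*(p - 23589) = (-744 - 36871)*(-2110 - 23589) = -37615*(-25699) = 966667885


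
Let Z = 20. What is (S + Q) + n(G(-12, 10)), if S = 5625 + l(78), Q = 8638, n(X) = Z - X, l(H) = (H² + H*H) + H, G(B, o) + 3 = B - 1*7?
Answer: 26551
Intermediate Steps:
G(B, o) = -10 + B (G(B, o) = -3 + (B - 1*7) = -3 + (B - 7) = -3 + (-7 + B) = -10 + B)
l(H) = H + 2*H² (l(H) = (H² + H²) + H = 2*H² + H = H + 2*H²)
n(X) = 20 - X
S = 17871 (S = 5625 + 78*(1 + 2*78) = 5625 + 78*(1 + 156) = 5625 + 78*157 = 5625 + 12246 = 17871)
(S + Q) + n(G(-12, 10)) = (17871 + 8638) + (20 - (-10 - 12)) = 26509 + (20 - 1*(-22)) = 26509 + (20 + 22) = 26509 + 42 = 26551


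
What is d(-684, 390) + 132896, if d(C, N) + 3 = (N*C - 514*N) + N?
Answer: -333937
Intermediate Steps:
d(C, N) = -3 - 513*N + C*N (d(C, N) = -3 + ((N*C - 514*N) + N) = -3 + ((C*N - 514*N) + N) = -3 + ((-514*N + C*N) + N) = -3 + (-513*N + C*N) = -3 - 513*N + C*N)
d(-684, 390) + 132896 = (-3 - 513*390 - 684*390) + 132896 = (-3 - 200070 - 266760) + 132896 = -466833 + 132896 = -333937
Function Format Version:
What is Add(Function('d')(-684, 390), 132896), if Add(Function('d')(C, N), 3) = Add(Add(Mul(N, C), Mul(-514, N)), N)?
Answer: -333937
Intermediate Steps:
Function('d')(C, N) = Add(-3, Mul(-513, N), Mul(C, N)) (Function('d')(C, N) = Add(-3, Add(Add(Mul(N, C), Mul(-514, N)), N)) = Add(-3, Add(Add(Mul(C, N), Mul(-514, N)), N)) = Add(-3, Add(Add(Mul(-514, N), Mul(C, N)), N)) = Add(-3, Add(Mul(-513, N), Mul(C, N))) = Add(-3, Mul(-513, N), Mul(C, N)))
Add(Function('d')(-684, 390), 132896) = Add(Add(-3, Mul(-513, 390), Mul(-684, 390)), 132896) = Add(Add(-3, -200070, -266760), 132896) = Add(-466833, 132896) = -333937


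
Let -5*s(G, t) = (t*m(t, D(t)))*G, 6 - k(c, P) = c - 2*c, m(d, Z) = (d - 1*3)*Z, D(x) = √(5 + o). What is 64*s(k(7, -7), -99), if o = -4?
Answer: -8401536/5 ≈ -1.6803e+6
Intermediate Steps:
D(x) = 1 (D(x) = √(5 - 4) = √1 = 1)
m(d, Z) = Z*(-3 + d) (m(d, Z) = (d - 3)*Z = (-3 + d)*Z = Z*(-3 + d))
k(c, P) = 6 + c (k(c, P) = 6 - (c - 2*c) = 6 - (-1)*c = 6 + c)
s(G, t) = -G*t*(-3 + t)/5 (s(G, t) = -t*(1*(-3 + t))*G/5 = -t*(-3 + t)*G/5 = -G*t*(-3 + t)/5)
64*s(k(7, -7), -99) = 64*((⅕)*(6 + 7)*(-99)*(3 - 1*(-99))) = 64*((⅕)*13*(-99)*(3 + 99)) = 64*((⅕)*13*(-99)*102) = 64*(-131274/5) = -8401536/5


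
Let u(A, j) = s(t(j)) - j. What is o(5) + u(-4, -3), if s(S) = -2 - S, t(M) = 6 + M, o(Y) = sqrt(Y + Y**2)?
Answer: -2 + sqrt(30) ≈ 3.4772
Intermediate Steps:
u(A, j) = -8 - 2*j (u(A, j) = (-2 - (6 + j)) - j = (-2 + (-6 - j)) - j = (-8 - j) - j = -8 - 2*j)
o(5) + u(-4, -3) = sqrt(5*(1 + 5)) + (-8 - 2*(-3)) = sqrt(5*6) + (-8 + 6) = sqrt(30) - 2 = -2 + sqrt(30)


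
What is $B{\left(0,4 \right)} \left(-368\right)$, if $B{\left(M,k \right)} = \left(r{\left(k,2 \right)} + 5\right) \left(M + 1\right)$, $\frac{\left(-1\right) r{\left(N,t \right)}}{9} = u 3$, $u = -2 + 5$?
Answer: $27968$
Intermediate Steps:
$u = 3$
$r{\left(N,t \right)} = -81$ ($r{\left(N,t \right)} = - 9 \cdot 3 \cdot 3 = \left(-9\right) 9 = -81$)
$B{\left(M,k \right)} = -76 - 76 M$ ($B{\left(M,k \right)} = \left(-81 + 5\right) \left(M + 1\right) = - 76 \left(1 + M\right) = -76 - 76 M$)
$B{\left(0,4 \right)} \left(-368\right) = \left(-76 - 0\right) \left(-368\right) = \left(-76 + 0\right) \left(-368\right) = \left(-76\right) \left(-368\right) = 27968$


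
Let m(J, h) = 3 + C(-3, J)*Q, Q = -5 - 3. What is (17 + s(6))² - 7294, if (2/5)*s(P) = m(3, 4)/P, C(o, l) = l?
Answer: -115615/16 ≈ -7225.9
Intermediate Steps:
Q = -8
m(J, h) = 3 - 8*J (m(J, h) = 3 + J*(-8) = 3 - 8*J)
s(P) = -105/(2*P) (s(P) = 5*((3 - 8*3)/P)/2 = 5*((3 - 24)/P)/2 = 5*(-21/P)/2 = -105/(2*P))
(17 + s(6))² - 7294 = (17 - 105/2/6)² - 7294 = (17 - 105/2*⅙)² - 7294 = (17 - 35/4)² - 7294 = (33/4)² - 7294 = 1089/16 - 7294 = -115615/16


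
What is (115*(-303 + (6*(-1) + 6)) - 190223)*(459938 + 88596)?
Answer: -123457450312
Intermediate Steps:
(115*(-303 + (6*(-1) + 6)) - 190223)*(459938 + 88596) = (115*(-303 + (-6 + 6)) - 190223)*548534 = (115*(-303 + 0) - 190223)*548534 = (115*(-303) - 190223)*548534 = (-34845 - 190223)*548534 = -225068*548534 = -123457450312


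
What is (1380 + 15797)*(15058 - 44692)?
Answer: -509023218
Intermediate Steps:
(1380 + 15797)*(15058 - 44692) = 17177*(-29634) = -509023218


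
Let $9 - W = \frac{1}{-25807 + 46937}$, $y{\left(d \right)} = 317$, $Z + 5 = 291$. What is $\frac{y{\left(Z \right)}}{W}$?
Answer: $\frac{6698210}{190169} \approx 35.222$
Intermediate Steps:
$Z = 286$ ($Z = -5 + 291 = 286$)
$W = \frac{190169}{21130}$ ($W = 9 - \frac{1}{-25807 + 46937} = 9 - \frac{1}{21130} = \frac{190169}{21130} \approx 9.0$)
$\frac{y{\left(Z \right)}}{W} = \frac{317}{\frac{190169}{21130}} = 317 \cdot \frac{21130}{190169} = \frac{6698210}{190169}$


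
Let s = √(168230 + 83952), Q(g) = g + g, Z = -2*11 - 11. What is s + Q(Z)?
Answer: -66 + √252182 ≈ 436.18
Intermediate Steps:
Z = -33 (Z = -22 - 11 = -33)
Q(g) = 2*g
s = √252182 ≈ 502.18
s + Q(Z) = √252182 + 2*(-33) = √252182 - 66 = -66 + √252182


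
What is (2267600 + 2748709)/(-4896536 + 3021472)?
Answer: -5016309/1875064 ≈ -2.6753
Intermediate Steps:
(2267600 + 2748709)/(-4896536 + 3021472) = 5016309/(-1875064) = 5016309*(-1/1875064) = -5016309/1875064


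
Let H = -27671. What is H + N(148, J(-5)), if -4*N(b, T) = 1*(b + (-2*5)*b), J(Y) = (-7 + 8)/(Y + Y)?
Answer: -27338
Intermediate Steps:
J(Y) = 1/(2*Y)
N(b, T) = 9*b/4 (N(b, T) = -(b + (-2*5)*b)/4 = -(b - 10*b)/4 = -(-9*b)/4 = -(-9)*b/4 = 9*b/4)
H + N(148, J(-5)) = -27671 + (9/4)*148 = -27671 + 333 = -27338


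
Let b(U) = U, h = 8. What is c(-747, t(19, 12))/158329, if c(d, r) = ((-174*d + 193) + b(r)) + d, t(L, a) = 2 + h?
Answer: 129434/158329 ≈ 0.81750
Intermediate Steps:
t(L, a) = 10 (t(L, a) = 2 + 8 = 10)
c(d, r) = 193 + r - 173*d (c(d, r) = ((-174*d + 193) + r) + d = ((193 - 174*d) + r) + d = (193 + r - 174*d) + d = 193 + r - 173*d)
c(-747, t(19, 12))/158329 = (193 + 10 - 173*(-747))/158329 = (193 + 10 + 129231)*(1/158329) = 129434*(1/158329) = 129434/158329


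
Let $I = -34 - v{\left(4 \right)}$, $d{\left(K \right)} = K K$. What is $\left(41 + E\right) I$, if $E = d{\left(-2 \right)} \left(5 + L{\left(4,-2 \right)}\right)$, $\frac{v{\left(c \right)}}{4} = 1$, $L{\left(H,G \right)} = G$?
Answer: $-2014$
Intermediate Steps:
$d{\left(K \right)} = K^{2}$
$v{\left(c \right)} = 4$ ($v{\left(c \right)} = 4 \cdot 1 = 4$)
$I = -38$ ($I = -34 - 4 = -38$)
$E = 12$ ($E = \left(-2\right)^{2} \left(5 - 2\right) = 4 \cdot 3 = 12$)
$\left(41 + E\right) I = \left(41 + 12\right) \left(-38\right) = 53 \left(-38\right) = -2014$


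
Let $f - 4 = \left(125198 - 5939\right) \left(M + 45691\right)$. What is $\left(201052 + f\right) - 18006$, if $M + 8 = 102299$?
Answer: $17648368388$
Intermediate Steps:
$M = 102291$ ($M = -8 + 102299 = 102291$)
$f = 17648185342$ ($f = 4 + \left(125198 - 5939\right) \left(102291 + 45691\right) = 4 + 119259 \cdot 147982 = 4 + 17648185338 = 17648185342$)
$\left(201052 + f\right) - 18006 = \left(201052 + 17648185342\right) - 18006 = 17648386394 - 18006 = 17648368388$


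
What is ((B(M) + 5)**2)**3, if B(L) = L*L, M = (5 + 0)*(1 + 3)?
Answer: 4412961507515625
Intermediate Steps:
M = 20 (M = 5*4 = 20)
B(L) = L**2
((B(M) + 5)**2)**3 = ((20**2 + 5)**2)**3 = ((400 + 5)**2)**3 = (405**2)**3 = 164025**3 = 4412961507515625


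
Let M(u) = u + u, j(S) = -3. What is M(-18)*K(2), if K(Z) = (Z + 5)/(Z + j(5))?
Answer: 252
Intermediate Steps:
M(u) = 2*u
K(Z) = (5 + Z)/(-3 + Z) (K(Z) = (Z + 5)/(Z - 3) = (5 + Z)/(-3 + Z))
M(-18)*K(2) = (2*(-18))*((5 + 2)/(-3 + 2)) = -36*7/(-1) = -(-36)*7 = -36*(-7) = 252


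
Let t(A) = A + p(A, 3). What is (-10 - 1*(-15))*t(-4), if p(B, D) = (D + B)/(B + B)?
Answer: -155/8 ≈ -19.375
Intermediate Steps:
p(B, D) = (B + D)/(2*B) (p(B, D) = (B + D)/((2*B)) = (B + D)*(1/(2*B)) = (B + D)/(2*B))
t(A) = A + (3 + A)/(2*A) (t(A) = A + (A + 3)/(2*A) = A + (3 + A)/(2*A))
(-10 - 1*(-15))*t(-4) = (-10 - 1*(-15))*(½ - 4 + (3/2)/(-4)) = (-10 + 15)*(½ - 4 + (3/2)*(-¼)) = 5*(½ - 4 - 3/8) = 5*(-31/8) = -155/8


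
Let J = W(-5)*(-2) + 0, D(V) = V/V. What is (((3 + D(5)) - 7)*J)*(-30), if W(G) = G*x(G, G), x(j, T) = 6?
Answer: 5400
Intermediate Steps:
D(V) = 1
W(G) = 6*G (W(G) = G*6 = 6*G)
J = 60 (J = (6*(-5))*(-2) + 0 = -30*(-2) + 0 = 60 + 0 = 60)
(((3 + D(5)) - 7)*J)*(-30) = (((3 + 1) - 7)*60)*(-30) = ((4 - 7)*60)*(-30) = -3*60*(-30) = -180*(-30) = 5400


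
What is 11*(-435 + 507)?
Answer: 792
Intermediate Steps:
11*(-435 + 507) = 11*72 = 792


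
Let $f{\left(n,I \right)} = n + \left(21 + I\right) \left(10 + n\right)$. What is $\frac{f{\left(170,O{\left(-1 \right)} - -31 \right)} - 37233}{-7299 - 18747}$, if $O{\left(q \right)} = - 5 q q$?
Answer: $\frac{28603}{26046} \approx 1.0982$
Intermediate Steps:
$O{\left(q \right)} = - 5 q^{2}$
$f{\left(n,I \right)} = n + \left(10 + n\right) \left(21 + I\right)$
$\frac{f{\left(170,O{\left(-1 \right)} - -31 \right)} - 37233}{-7299 - 18747} = \frac{\left(210 + 10 \left(- 5 \left(-1\right)^{2} - -31\right) + 22 \cdot 170 + \left(- 5 \left(-1\right)^{2} - -31\right) 170\right) - 37233}{-7299 - 18747} = \frac{\left(210 + 10 \left(\left(-5\right) 1 + 31\right) + 3740 + \left(\left(-5\right) 1 + 31\right) 170\right) - 37233}{-26046} = \left(\left(210 + 10 \left(-5 + 31\right) + 3740 + \left(-5 + 31\right) 170\right) - 37233\right) \left(- \frac{1}{26046}\right) = \left(\left(210 + 10 \cdot 26 + 3740 + 26 \cdot 170\right) - 37233\right) \left(- \frac{1}{26046}\right) = \left(\left(210 + 260 + 3740 + 4420\right) - 37233\right) \left(- \frac{1}{26046}\right) = \left(8630 - 37233\right) \left(- \frac{1}{26046}\right) = \left(-28603\right) \left(- \frac{1}{26046}\right) = \frac{28603}{26046}$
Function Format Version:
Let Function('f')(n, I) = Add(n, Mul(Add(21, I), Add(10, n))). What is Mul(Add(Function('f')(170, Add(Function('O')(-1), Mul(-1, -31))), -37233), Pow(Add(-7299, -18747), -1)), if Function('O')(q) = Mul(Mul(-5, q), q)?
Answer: Rational(28603, 26046) ≈ 1.0982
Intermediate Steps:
Function('O')(q) = Mul(-5, Pow(q, 2))
Function('f')(n, I) = Add(n, Mul(Add(10, n), Add(21, I)))
Mul(Add(Function('f')(170, Add(Function('O')(-1), Mul(-1, -31))), -37233), Pow(Add(-7299, -18747), -1)) = Mul(Add(Add(210, Mul(10, Add(Mul(-5, Pow(-1, 2)), Mul(-1, -31))), Mul(22, 170), Mul(Add(Mul(-5, Pow(-1, 2)), Mul(-1, -31)), 170)), -37233), Pow(Add(-7299, -18747), -1)) = Mul(Add(Add(210, Mul(10, Add(Mul(-5, 1), 31)), 3740, Mul(Add(Mul(-5, 1), 31), 170)), -37233), Pow(-26046, -1)) = Mul(Add(Add(210, Mul(10, Add(-5, 31)), 3740, Mul(Add(-5, 31), 170)), -37233), Rational(-1, 26046)) = Mul(Add(Add(210, Mul(10, 26), 3740, Mul(26, 170)), -37233), Rational(-1, 26046)) = Mul(Add(Add(210, 260, 3740, 4420), -37233), Rational(-1, 26046)) = Mul(Add(8630, -37233), Rational(-1, 26046)) = Mul(-28603, Rational(-1, 26046)) = Rational(28603, 26046)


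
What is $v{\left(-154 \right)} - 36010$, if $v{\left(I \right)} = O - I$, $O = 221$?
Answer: $-35635$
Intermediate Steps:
$v{\left(I \right)} = 221 - I$
$v{\left(-154 \right)} - 36010 = \left(221 - -154\right) - 36010 = \left(221 + 154\right) - 36010 = 375 - 36010 = -35635$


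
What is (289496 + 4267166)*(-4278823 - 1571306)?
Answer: -26657060509398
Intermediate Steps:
(289496 + 4267166)*(-4278823 - 1571306) = 4556662*(-5850129) = -26657060509398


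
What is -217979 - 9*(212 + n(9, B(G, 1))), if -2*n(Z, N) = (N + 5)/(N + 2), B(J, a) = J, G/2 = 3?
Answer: -3518093/16 ≈ -2.1988e+5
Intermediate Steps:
G = 6 (G = 2*3 = 6)
n(Z, N) = -(5 + N)/(2*(2 + N)) (n(Z, N) = -(N + 5)/(2*(N + 2)) = -(5 + N)/(2*(2 + N)))
-217979 - 9*(212 + n(9, B(G, 1))) = -217979 - 9*(212 + (-5 - 1*6)/(2*(2 + 6))) = -217979 - 9*(212 + (1/2)*(-5 - 6)/8) = -217979 - 9*(212 + (1/2)*(1/8)*(-11)) = -217979 - 9*(212 - 11/16) = -217979 - 9*3381/16 = -217979 - 30429/16 = -3518093/16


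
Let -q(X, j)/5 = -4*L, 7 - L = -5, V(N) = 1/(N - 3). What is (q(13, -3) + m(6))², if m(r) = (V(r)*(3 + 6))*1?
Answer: 59049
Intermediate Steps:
V(N) = 1/(-3 + N)
L = 12 (L = 7 - 1*(-5) = 7 + 5 = 12)
m(r) = 9/(-3 + r) (m(r) = ((3 + 6)/(-3 + r))*1 = (9/(-3 + r))*1 = 9/(-3 + r))
q(X, j) = 240 (q(X, j) = -(-20)*12 = -5*(-48) = 240)
(q(13, -3) + m(6))² = (240 + 9/(-3 + 6))² = (240 + 9/3)² = (240 + 9*(⅓))² = (240 + 3)² = 243² = 59049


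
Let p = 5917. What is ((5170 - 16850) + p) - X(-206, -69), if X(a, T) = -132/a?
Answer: -593655/103 ≈ -5763.6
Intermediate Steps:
((5170 - 16850) + p) - X(-206, -69) = ((5170 - 16850) + 5917) - (-132)/(-206) = (-11680 + 5917) - (-132)*(-1)/206 = -5763 - 1*66/103 = -5763 - 66/103 = -593655/103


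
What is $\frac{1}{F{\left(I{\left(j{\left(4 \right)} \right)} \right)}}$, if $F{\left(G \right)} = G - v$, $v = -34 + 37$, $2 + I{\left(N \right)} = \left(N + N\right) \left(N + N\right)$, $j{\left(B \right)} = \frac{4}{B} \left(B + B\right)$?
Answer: $\frac{1}{251} \approx 0.0039841$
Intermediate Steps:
$j{\left(B \right)} = 8$ ($j{\left(B \right)} = \frac{4}{B} 2 B = 8$)
$I{\left(N \right)} = -2 + 4 N^{2}$ ($I{\left(N \right)} = -2 + \left(N + N\right) \left(N + N\right) = -2 + 2 N 2 N = -2 + 4 N^{2}$)
$v = 3$
$F{\left(G \right)} = -3 + G$ ($F{\left(G \right)} = G - 3 = -3 + G$)
$\frac{1}{F{\left(I{\left(j{\left(4 \right)} \right)} \right)}} = \frac{1}{-3 - \left(2 - 4 \cdot 8^{2}\right)} = \frac{1}{-3 + \left(-2 + 4 \cdot 64\right)} = \frac{1}{-3 + \left(-2 + 256\right)} = \frac{1}{-3 + 254} = \frac{1}{251}$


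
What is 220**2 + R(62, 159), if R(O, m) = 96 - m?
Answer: 48337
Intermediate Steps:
220**2 + R(62, 159) = 220**2 + (96 - 1*159) = 48400 + (96 - 159) = 48400 - 63 = 48337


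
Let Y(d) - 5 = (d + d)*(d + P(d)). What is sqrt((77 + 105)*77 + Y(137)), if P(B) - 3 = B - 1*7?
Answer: sqrt(87999) ≈ 296.65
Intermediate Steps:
P(B) = -4 + B (P(B) = 3 + (B - 1*7) = 3 + (B - 7) = 3 + (-7 + B) = -4 + B)
Y(d) = 5 + 2*d*(-4 + 2*d) (Y(d) = 5 + (d + d)*(d + (-4 + d)) = 5 + (2*d)*(-4 + 2*d) = 5 + 2*d*(-4 + 2*d))
sqrt((77 + 105)*77 + Y(137)) = sqrt((77 + 105)*77 + (5 - 8*137 + 4*137**2)) = sqrt(182*77 + (5 - 1096 + 4*18769)) = sqrt(14014 + (5 - 1096 + 75076)) = sqrt(14014 + 73985) = sqrt(87999)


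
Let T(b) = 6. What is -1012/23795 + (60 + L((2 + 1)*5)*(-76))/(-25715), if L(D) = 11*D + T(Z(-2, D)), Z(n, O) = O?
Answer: 56357708/122377685 ≈ 0.46052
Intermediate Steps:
L(D) = 6 + 11*D (L(D) = 11*D + 6 = 6 + 11*D)
-1012/23795 + (60 + L((2 + 1)*5)*(-76))/(-25715) = -1012/23795 + (60 + (6 + 11*((2 + 1)*5))*(-76))/(-25715) = -1012*1/23795 + (60 + (6 + 11*(3*5))*(-76))*(-1/25715) = -1012/23795 + (60 + (6 + 11*15)*(-76))*(-1/25715) = -1012/23795 + (60 + (6 + 165)*(-76))*(-1/25715) = -1012/23795 + (60 + 171*(-76))*(-1/25715) = -1012/23795 + (60 - 12996)*(-1/25715) = -1012/23795 - 12936*(-1/25715) = -1012/23795 + 12936/25715 = 56357708/122377685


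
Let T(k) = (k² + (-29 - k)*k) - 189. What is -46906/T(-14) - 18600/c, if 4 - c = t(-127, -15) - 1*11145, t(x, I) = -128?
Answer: -25380722/116529 ≈ -217.81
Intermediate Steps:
T(k) = -189 + k² + k*(-29 - k) (T(k) = (k² + k*(-29 - k)) - 189 = -189 + k² + k*(-29 - k))
c = 11277 (c = 4 - (-128 - 1*11145) = 4 - (-128 - 11145) = 4 - 1*(-11273) = 4 + 11273 = 11277)
-46906/T(-14) - 18600/c = -46906/(-189 - 29*(-14)) - 18600/11277 = -46906/(-189 + 406) - 18600*1/11277 = -46906/217 - 6200/3759 = -25380722/116529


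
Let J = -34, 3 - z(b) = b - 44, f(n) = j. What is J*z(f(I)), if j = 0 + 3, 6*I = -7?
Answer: -1496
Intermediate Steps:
I = -7/6 (I = (1/6)*(-7) = -7/6 ≈ -1.1667)
j = 3
f(n) = 3
z(b) = 47 - b (z(b) = 3 - (b - 44) = 3 - (-44 + b) = 3 + (44 - b) = 47 - b)
J*z(f(I)) = -34*(47 - 1*3) = -34*(47 - 3) = -34*44 = -1496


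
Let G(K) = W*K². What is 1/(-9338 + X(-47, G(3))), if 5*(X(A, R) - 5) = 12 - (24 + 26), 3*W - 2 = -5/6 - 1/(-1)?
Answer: -5/46703 ≈ -0.00010706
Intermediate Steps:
W = 13/18 (W = ⅔ + (-5/6 - 1/(-1))/3 = ⅔ + (-5*⅙ - 1*(-1))/3 = ⅔ + (-⅚ + 1)/3 = ⅔ + (⅓)*(⅙) = ⅔ + 1/18 = 13/18 ≈ 0.72222)
G(K) = 13*K²/18
X(A, R) = -13/5 (X(A, R) = 5 + (12 - (24 + 26))/5 = 5 + (12 - 1*50)/5 = 5 + (12 - 50)/5 = 5 + (⅕)*(-38) = 5 - 38/5 = -13/5)
1/(-9338 + X(-47, G(3))) = 1/(-9338 - 13/5) = 1/(-46703/5) = -5/46703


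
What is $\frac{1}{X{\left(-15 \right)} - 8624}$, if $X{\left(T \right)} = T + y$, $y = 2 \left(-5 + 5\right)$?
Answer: $- \frac{1}{8639} \approx -0.00011575$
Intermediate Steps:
$y = 0$ ($y = 2 \cdot 0 = 0$)
$X{\left(T \right)} = T$ ($X{\left(T \right)} = T + 0 = T$)
$\frac{1}{X{\left(-15 \right)} - 8624} = \frac{1}{-15 - 8624} = \frac{1}{-8639} = - \frac{1}{8639}$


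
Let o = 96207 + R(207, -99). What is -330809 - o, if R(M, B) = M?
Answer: -427223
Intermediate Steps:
o = 96414 (o = 96207 + 207 = 96414)
-330809 - o = -330809 - 1*96414 = -330809 - 96414 = -427223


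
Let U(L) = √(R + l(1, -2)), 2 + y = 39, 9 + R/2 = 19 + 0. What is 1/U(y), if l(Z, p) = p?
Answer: √2/6 ≈ 0.23570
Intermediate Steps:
R = 20 (R = -18 + 2*(19 + 0) = -18 + 2*19 = -18 + 38 = 20)
y = 37 (y = -2 + 39 = 37)
U(L) = 3*√2 (U(L) = √(20 - 2) = √18 = 3*√2)
1/U(y) = 1/(3*√2) = √2/6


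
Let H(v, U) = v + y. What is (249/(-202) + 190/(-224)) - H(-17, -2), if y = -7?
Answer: 247949/11312 ≈ 21.919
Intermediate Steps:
H(v, U) = -7 + v (H(v, U) = v - 7 = -7 + v)
(249/(-202) + 190/(-224)) - H(-17, -2) = (249/(-202) + 190/(-224)) - (-7 - 17) = (249*(-1/202) + 190*(-1/224)) - 1*(-24) = (-249/202 - 95/112) + 24 = -23539/11312 + 24 = 247949/11312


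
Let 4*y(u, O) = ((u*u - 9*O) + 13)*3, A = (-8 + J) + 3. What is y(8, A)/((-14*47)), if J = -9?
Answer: -87/376 ≈ -0.23138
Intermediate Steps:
A = -14 (A = (-8 - 9) + 3 = -17 + 3 = -14)
y(u, O) = 39/4 - 27*O/4 + 3*u**2/4 (y(u, O) = (((u*u - 9*O) + 13)*3)/4 = (((u**2 - 9*O) + 13)*3)/4 = ((13 + u**2 - 9*O)*3)/4 = (39 - 27*O + 3*u**2)/4 = 39/4 - 27*O/4 + 3*u**2/4)
y(8, A)/((-14*47)) = (39/4 - 27/4*(-14) + (3/4)*8**2)/((-14*47)) = (39/4 + 189/2 + (3/4)*64)/(-658) = (39/4 + 189/2 + 48)*(-1/658) = (609/4)*(-1/658) = -87/376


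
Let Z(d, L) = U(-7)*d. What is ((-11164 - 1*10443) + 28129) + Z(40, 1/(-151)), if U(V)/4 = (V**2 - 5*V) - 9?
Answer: 18522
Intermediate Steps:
U(V) = -36 - 20*V + 4*V**2 (U(V) = 4*((V**2 - 5*V) - 9) = 4*(-9 + V**2 - 5*V) = -36 - 20*V + 4*V**2)
Z(d, L) = 300*d (Z(d, L) = (-36 - 20*(-7) + 4*(-7)**2)*d = (-36 + 140 + 4*49)*d = (-36 + 140 + 196)*d = 300*d)
((-11164 - 1*10443) + 28129) + Z(40, 1/(-151)) = ((-11164 - 1*10443) + 28129) + 300*40 = ((-11164 - 10443) + 28129) + 12000 = (-21607 + 28129) + 12000 = 6522 + 12000 = 18522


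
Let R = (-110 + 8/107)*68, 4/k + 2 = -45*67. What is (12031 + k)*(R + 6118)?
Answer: -5270037364370/322819 ≈ -1.6325e+7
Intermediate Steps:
k = -4/3017 (k = 4/(-2 - 45*67) = 4/(-2 - 3015) = 4/(-3017) = 4*(-1/3017) = -4/3017 ≈ -0.0013258)
R = -799816/107 (R = (-110 + 8*(1/107))*68 = (-110 + 8/107)*68 = -11762/107*68 = -799816/107 ≈ -7474.9)
(12031 + k)*(R + 6118) = (12031 - 4/3017)*(-799816/107 + 6118) = (36297523/3017)*(-145190/107) = -5270037364370/322819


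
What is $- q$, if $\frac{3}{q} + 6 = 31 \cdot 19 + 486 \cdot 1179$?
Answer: $- \frac{3}{573577} \approx -5.2303 \cdot 10^{-6}$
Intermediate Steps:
$q = \frac{3}{573577}$ ($q = \frac{3}{-6 + \left(31 \cdot 19 + 486 \cdot 1179\right)} = \frac{3}{-6 + \left(589 + 572994\right)} = \frac{3}{-6 + 573583} = \frac{3}{573577} \approx 5.2303 \cdot 10^{-6}$)
$- q = \left(-1\right) \frac{3}{573577} = - \frac{3}{573577}$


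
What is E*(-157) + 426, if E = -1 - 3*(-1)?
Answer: 112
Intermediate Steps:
E = 2 (E = -1 + 3 = 2)
E*(-157) + 426 = 2*(-157) + 426 = -314 + 426 = 112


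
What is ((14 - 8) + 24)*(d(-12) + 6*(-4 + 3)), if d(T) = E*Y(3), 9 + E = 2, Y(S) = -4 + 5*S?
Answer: -2490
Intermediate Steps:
E = -7 (E = -9 + 2 = -7)
d(T) = -77 (d(T) = -7*(-4 + 5*3) = -7*(-4 + 15) = -7*11 = -77)
((14 - 8) + 24)*(d(-12) + 6*(-4 + 3)) = ((14 - 8) + 24)*(-77 + 6*(-4 + 3)) = (6 + 24)*(-77 + 6*(-1)) = 30*(-77 - 6) = 30*(-83) = -2490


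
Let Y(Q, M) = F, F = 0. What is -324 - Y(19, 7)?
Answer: -324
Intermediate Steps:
Y(Q, M) = 0
-324 - Y(19, 7) = -324 - 1*0 = -324 + 0 = -324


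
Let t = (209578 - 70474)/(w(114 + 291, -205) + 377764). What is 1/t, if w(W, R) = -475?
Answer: 41921/15456 ≈ 2.7123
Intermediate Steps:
t = 15456/41921 (t = (209578 - 70474)/(-475 + 377764) = 139104/377289 = 139104*(1/377289) = 15456/41921 ≈ 0.36869)
1/t = 1/(15456/41921) = 41921/15456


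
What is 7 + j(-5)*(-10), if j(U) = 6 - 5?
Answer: -3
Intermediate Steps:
j(U) = 1
7 + j(-5)*(-10) = 7 + 1*(-10) = 7 - 10 = -3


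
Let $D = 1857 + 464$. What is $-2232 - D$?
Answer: $-4553$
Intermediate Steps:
$D = 2321$
$-2232 - D = -2232 - 2321 = -4553$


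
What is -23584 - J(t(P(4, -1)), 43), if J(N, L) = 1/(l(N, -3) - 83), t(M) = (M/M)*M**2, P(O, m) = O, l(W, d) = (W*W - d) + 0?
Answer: -4150785/176 ≈ -23584.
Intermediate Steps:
l(W, d) = W**2 - d (l(W, d) = (W**2 - d) + 0 = W**2 - d)
t(M) = M**2 (t(M) = 1*M**2 = M**2)
J(N, L) = 1/(-80 + N**2) (J(N, L) = 1/((N**2 - 1*(-3)) - 83) = 1/((N**2 + 3) - 83) = 1/((3 + N**2) - 83) = 1/(-80 + N**2))
-23584 - J(t(P(4, -1)), 43) = -23584 - 1/(-80 + (4**2)**2) = -23584 - 1/(-80 + 16**2) = -23584 - 1/(-80 + 256) = -23584 - 1/176 = -4150785/176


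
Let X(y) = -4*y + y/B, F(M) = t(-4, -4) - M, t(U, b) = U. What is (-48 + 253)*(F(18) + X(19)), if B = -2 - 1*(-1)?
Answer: -23985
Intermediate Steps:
B = -1 (B = -2 + 1 = -1)
F(M) = -4 - M
X(y) = -5*y (X(y) = -4*y + y/(-1) = -2*2*y + y*(-1) = -2*2*y - y = -4*y - y = -5*y)
(-48 + 253)*(F(18) + X(19)) = (-48 + 253)*((-4 - 1*18) - 5*19) = 205*((-4 - 18) - 95) = 205*(-22 - 95) = 205*(-117) = -23985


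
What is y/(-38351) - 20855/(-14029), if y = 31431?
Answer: 358864606/538026179 ≈ 0.66700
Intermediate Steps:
y/(-38351) - 20855/(-14029) = 31431/(-38351) - 20855/(-14029) = 31431*(-1/38351) - 20855*(-1/14029) = -31431/38351 + 20855/14029 = 358864606/538026179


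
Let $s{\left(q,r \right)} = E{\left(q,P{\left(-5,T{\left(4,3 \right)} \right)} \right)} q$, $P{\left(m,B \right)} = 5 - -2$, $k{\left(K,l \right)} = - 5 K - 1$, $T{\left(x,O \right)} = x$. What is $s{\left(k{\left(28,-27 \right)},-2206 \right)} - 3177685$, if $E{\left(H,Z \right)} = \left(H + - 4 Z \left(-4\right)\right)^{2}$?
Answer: $-3296266$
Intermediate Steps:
$k{\left(K,l \right)} = -1 - 5 K$
$P{\left(m,B \right)} = 7$ ($P{\left(m,B \right)} = 5 + 2 = 7$)
$E{\left(H,Z \right)} = \left(H + 16 Z\right)^{2}$
$s{\left(q,r \right)} = q \left(112 + q\right)^{2}$ ($s{\left(q,r \right)} = \left(q + 16 \cdot 7\right)^{2} q = \left(q + 112\right)^{2} q = \left(112 + q\right)^{2} q = q \left(112 + q\right)^{2}$)
$s{\left(k{\left(28,-27 \right)},-2206 \right)} - 3177685 = \left(-1 - 140\right) \left(112 - 141\right)^{2} - 3177685 = - 141 \left(112 - 141\right)^{2} - 3177685 = - 141 \left(-29\right)^{2} - 3177685 = \left(-141\right) 841 - 3177685 = -118581 - 3177685 = -3296266$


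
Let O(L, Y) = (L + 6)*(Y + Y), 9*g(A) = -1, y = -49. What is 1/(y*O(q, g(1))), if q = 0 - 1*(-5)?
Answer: 9/1078 ≈ 0.0083488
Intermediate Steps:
g(A) = -⅑ (g(A) = (⅑)*(-1) = -⅑)
q = 5 (q = 0 + 5 = 5)
O(L, Y) = 2*Y*(6 + L) (O(L, Y) = (6 + L)*(2*Y) = 2*Y*(6 + L))
1/(y*O(q, g(1))) = 1/(-98*(-1)*(6 + 5)/9) = 1/(-98*(-1)*11/9) = 1/(-49*(-22/9)) = 1/(1078/9) = 9/1078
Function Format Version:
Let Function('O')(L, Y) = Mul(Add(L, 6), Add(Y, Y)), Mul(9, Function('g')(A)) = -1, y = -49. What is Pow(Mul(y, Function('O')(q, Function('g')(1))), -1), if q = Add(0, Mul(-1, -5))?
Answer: Rational(9, 1078) ≈ 0.0083488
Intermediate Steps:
Function('g')(A) = Rational(-1, 9) (Function('g')(A) = Mul(Rational(1, 9), -1) = Rational(-1, 9))
q = 5 (q = Add(0, 5) = 5)
Function('O')(L, Y) = Mul(2, Y, Add(6, L)) (Function('O')(L, Y) = Mul(Add(6, L), Mul(2, Y)) = Mul(2, Y, Add(6, L)))
Pow(Mul(y, Function('O')(q, Function('g')(1))), -1) = Pow(Mul(-49, Mul(2, Rational(-1, 9), Add(6, 5))), -1) = Pow(Mul(-49, Mul(2, Rational(-1, 9), 11)), -1) = Pow(Mul(-49, Rational(-22, 9)), -1) = Pow(Rational(1078, 9), -1) = Rational(9, 1078)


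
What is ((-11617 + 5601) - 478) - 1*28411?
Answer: -34905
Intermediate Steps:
((-11617 + 5601) - 478) - 1*28411 = (-6016 - 478) - 28411 = -6494 - 28411 = -34905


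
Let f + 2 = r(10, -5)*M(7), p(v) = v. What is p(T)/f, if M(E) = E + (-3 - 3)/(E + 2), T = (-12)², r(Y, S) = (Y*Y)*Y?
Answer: 216/9497 ≈ 0.022744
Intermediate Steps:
r(Y, S) = Y³ (r(Y, S) = Y²*Y = Y³)
T = 144
M(E) = E - 6/(2 + E)
f = 18994/3 (f = -2 + 10³*((-6 + 7² + 2*7)/(2 + 7)) = -2 + 1000*((-6 + 49 + 14)/9) = -2 + 1000*((⅑)*57) = -2 + 1000*(19/3) = -2 + 19000/3 = 18994/3 ≈ 6331.3)
p(T)/f = 144/(18994/3) = 144*(3/18994) = 216/9497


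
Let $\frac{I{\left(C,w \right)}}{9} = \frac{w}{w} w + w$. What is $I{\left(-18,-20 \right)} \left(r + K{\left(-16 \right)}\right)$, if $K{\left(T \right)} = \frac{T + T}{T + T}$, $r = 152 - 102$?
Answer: $-18360$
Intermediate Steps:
$r = 50$
$K{\left(T \right)} = 1$ ($K{\left(T \right)} = \frac{2 T}{2 T} = 2 T \frac{1}{2 T} = 1$)
$I{\left(C,w \right)} = 18 w$ ($I{\left(C,w \right)} = 9 \left(\frac{w}{w} w + w\right) = 9 \left(1 w + w\right) = 9 \left(w + w\right) = 9 \cdot 2 w = 18 w$)
$I{\left(-18,-20 \right)} \left(r + K{\left(-16 \right)}\right) = 18 \left(-20\right) \left(50 + 1\right) = \left(-360\right) 51 = -18360$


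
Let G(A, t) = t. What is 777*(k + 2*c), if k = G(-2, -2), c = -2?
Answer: -4662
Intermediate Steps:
k = -2
777*(k + 2*c) = 777*(-2 + 2*(-2)) = 777*(-2 - 4) = 777*(-6) = -4662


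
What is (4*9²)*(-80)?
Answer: -25920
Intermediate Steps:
(4*9²)*(-80) = (4*81)*(-80) = 324*(-80) = -25920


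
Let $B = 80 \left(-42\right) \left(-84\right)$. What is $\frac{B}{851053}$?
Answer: $\frac{40320}{121579} \approx 0.33164$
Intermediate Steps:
$B = 282240$ ($B = \left(-3360\right) \left(-84\right) = 282240$)
$\frac{B}{851053} = \frac{282240}{851053} = 282240 \cdot \frac{1}{851053} = \frac{40320}{121579}$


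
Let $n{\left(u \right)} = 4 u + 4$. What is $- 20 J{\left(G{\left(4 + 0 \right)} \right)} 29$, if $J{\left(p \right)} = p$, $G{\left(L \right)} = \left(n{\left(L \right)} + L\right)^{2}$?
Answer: $-334080$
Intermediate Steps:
$n{\left(u \right)} = 4 + 4 u$
$G{\left(L \right)} = \left(4 + 5 L\right)^{2}$ ($G{\left(L \right)} = \left(\left(4 + 4 L\right) + L\right)^{2} = \left(4 + 5 L\right)^{2}$)
$- 20 J{\left(G{\left(4 + 0 \right)} \right)} 29 = - 20 \left(4 + 5 \left(4 + 0\right)\right)^{2} \cdot 29 = - 20 \left(4 + 5 \cdot 4\right)^{2} \cdot 29 = - 20 \left(4 + 20\right)^{2} \cdot 29 = - 20 \cdot 24^{2} \cdot 29 = \left(-20\right) 576 \cdot 29 = \left(-11520\right) 29 = -334080$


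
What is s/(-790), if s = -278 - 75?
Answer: 353/790 ≈ 0.44684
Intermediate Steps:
s = -353
s/(-790) = -353/(-790) = -353*(-1/790) = 353/790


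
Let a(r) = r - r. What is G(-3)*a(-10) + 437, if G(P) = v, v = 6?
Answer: 437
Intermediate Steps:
G(P) = 6
a(r) = 0
G(-3)*a(-10) + 437 = 6*0 + 437 = 0 + 437 = 437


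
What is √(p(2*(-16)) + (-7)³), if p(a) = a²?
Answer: √681 ≈ 26.096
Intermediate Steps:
√(p(2*(-16)) + (-7)³) = √((2*(-16))² + (-7)³) = √((-32)² - 343) = √(1024 - 343) = √681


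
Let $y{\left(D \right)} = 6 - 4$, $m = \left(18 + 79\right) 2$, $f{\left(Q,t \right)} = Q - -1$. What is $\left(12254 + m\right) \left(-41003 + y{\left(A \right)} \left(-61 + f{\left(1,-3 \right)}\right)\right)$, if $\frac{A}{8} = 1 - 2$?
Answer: $-511874208$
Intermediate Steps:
$f{\left(Q,t \right)} = 1 + Q$ ($f{\left(Q,t \right)} = Q + 1 = 1 + Q$)
$A = -8$ ($A = 8 \left(1 - 2\right) = 8 \left(-1\right) = -8$)
$m = 194$ ($m = 97 \cdot 2 = 194$)
$y{\left(D \right)} = 2$
$\left(12254 + m\right) \left(-41003 + y{\left(A \right)} \left(-61 + f{\left(1,-3 \right)}\right)\right) = \left(12254 + 194\right) \left(-41003 + 2 \left(-61 + \left(1 + 1\right)\right)\right) = 12448 \left(-41003 + 2 \left(-61 + 2\right)\right) = 12448 \left(-41003 + 2 \left(-59\right)\right) = 12448 \left(-41003 - 118\right) = 12448 \left(-41121\right) = -511874208$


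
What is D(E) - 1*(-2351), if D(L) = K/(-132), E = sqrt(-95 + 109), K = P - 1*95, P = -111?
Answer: 155269/66 ≈ 2352.6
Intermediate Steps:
K = -206 (K = -111 - 1*95 = -111 - 95 = -206)
E = sqrt(14) ≈ 3.7417
D(L) = 103/66 (D(L) = -206/(-132) = -206*(-1/132) = 103/66)
D(E) - 1*(-2351) = 103/66 - 1*(-2351) = 103/66 + 2351 = 155269/66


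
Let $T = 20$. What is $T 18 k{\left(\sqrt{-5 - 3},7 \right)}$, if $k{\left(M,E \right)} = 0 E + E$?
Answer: $2520$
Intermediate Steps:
$k{\left(M,E \right)} = E$ ($k{\left(M,E \right)} = 0 + E = E$)
$T 18 k{\left(\sqrt{-5 - 3},7 \right)} = 20 \cdot 18 \cdot 7 = 360 \cdot 7 = 2520$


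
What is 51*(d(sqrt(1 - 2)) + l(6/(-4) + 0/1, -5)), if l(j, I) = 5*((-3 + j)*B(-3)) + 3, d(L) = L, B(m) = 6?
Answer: -6732 + 51*I ≈ -6732.0 + 51.0*I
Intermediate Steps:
l(j, I) = -87 + 30*j (l(j, I) = 5*((-3 + j)*6) + 3 = 5*(-18 + 6*j) + 3 = (-90 + 30*j) + 3 = -87 + 30*j)
51*(d(sqrt(1 - 2)) + l(6/(-4) + 0/1, -5)) = 51*(sqrt(1 - 2) + (-87 + 30*(6/(-4) + 0/1))) = 51*(sqrt(-1) + (-87 + 30*(6*(-1/4) + 0*1))) = 51*(I + (-87 + 30*(-3/2 + 0))) = 51*(I + (-87 + 30*(-3/2))) = 51*(I + (-87 - 45)) = 51*(I - 132) = 51*(-132 + I) = -6732 + 51*I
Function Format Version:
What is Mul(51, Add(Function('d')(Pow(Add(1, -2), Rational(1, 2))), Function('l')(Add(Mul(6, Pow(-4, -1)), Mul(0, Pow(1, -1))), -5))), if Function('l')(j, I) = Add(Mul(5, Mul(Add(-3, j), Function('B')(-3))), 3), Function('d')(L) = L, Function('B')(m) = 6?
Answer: Add(-6732, Mul(51, I)) ≈ Add(-6732.0, Mul(51.000, I))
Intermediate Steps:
Function('l')(j, I) = Add(-87, Mul(30, j)) (Function('l')(j, I) = Add(Mul(5, Mul(Add(-3, j), 6)), 3) = Add(Mul(5, Add(-18, Mul(6, j))), 3) = Add(Add(-90, Mul(30, j)), 3) = Add(-87, Mul(30, j)))
Mul(51, Add(Function('d')(Pow(Add(1, -2), Rational(1, 2))), Function('l')(Add(Mul(6, Pow(-4, -1)), Mul(0, Pow(1, -1))), -5))) = Mul(51, Add(Pow(Add(1, -2), Rational(1, 2)), Add(-87, Mul(30, Add(Mul(6, Pow(-4, -1)), Mul(0, Pow(1, -1))))))) = Mul(51, Add(Pow(-1, Rational(1, 2)), Add(-87, Mul(30, Add(Mul(6, Rational(-1, 4)), Mul(0, 1)))))) = Mul(51, Add(I, Add(-87, Mul(30, Add(Rational(-3, 2), 0))))) = Mul(51, Add(I, Add(-87, Mul(30, Rational(-3, 2))))) = Mul(51, Add(I, Add(-87, -45))) = Mul(51, Add(I, -132)) = Mul(51, Add(-132, I)) = Add(-6732, Mul(51, I))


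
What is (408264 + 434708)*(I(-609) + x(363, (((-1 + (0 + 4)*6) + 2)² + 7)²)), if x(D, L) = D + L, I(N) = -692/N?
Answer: 7077214301300/21 ≈ 3.3701e+11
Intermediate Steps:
(408264 + 434708)*(I(-609) + x(363, (((-1 + (0 + 4)*6) + 2)² + 7)²)) = (408264 + 434708)*(-692/(-609) + (363 + (((-1 + (0 + 4)*6) + 2)² + 7)²)) = 842972*(-692*(-1/609) + (363 + (((-1 + 4*6) + 2)² + 7)²)) = 842972*(692/609 + (363 + (((-1 + 24) + 2)² + 7)²)) = 842972*(692/609 + (363 + ((23 + 2)² + 7)²)) = 842972*(692/609 + (363 + (25² + 7)²)) = 842972*(692/609 + (363 + (625 + 7)²)) = 842972*(692/609 + (363 + 632²)) = 842972*(692/609 + (363 + 399424)) = 842972*(692/609 + 399787) = 842972*(243470975/609) = 7077214301300/21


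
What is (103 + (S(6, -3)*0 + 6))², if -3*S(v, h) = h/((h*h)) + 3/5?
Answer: 11881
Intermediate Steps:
S(v, h) = -⅕ - 1/(3*h) (S(v, h) = -(h/((h*h)) + 3/5)/3 = -(h/(h²) + 3*(⅕))/3 = -(h/h² + ⅗)/3 = -(1/h + ⅗)/3 = -(⅗ + 1/h)/3 = -⅕ - 1/(3*h))
(103 + (S(6, -3)*0 + 6))² = (103 + (((1/15)*(-5 - 3*(-3))/(-3))*0 + 6))² = (103 + (((1/15)*(-⅓)*(-5 + 9))*0 + 6))² = (103 + (((1/15)*(-⅓)*4)*0 + 6))² = (103 + (-4/45*0 + 6))² = (103 + (0 + 6))² = (103 + 6)² = 109² = 11881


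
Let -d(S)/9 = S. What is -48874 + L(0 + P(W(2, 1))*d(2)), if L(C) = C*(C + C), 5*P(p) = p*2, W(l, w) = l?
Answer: -1211482/25 ≈ -48459.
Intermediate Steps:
d(S) = -9*S
P(p) = 2*p/5 (P(p) = (p*2)/5 = (2*p)/5 = 2*p/5)
L(C) = 2*C² (L(C) = C*(2*C) = 2*C²)
-48874 + L(0 + P(W(2, 1))*d(2)) = -48874 + 2*(0 + ((⅖)*2)*(-9*2))² = -48874 + 2*(0 + (⅘)*(-18))² = -48874 + 2*(0 - 72/5)² = -48874 + 2*(-72/5)² = -48874 + 2*(5184/25) = -48874 + 10368/25 = -1211482/25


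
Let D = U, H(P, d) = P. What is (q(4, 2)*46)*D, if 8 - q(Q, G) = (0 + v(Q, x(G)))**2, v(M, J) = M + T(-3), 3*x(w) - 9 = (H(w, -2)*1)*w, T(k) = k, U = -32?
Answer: -10304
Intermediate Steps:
x(w) = 3 + w**2/3 (x(w) = 3 + ((w*1)*w)/3 = 3 + (w*w)/3 = 3 + w**2/3)
D = -32
v(M, J) = -3 + M (v(M, J) = M - 3 = -3 + M)
q(Q, G) = 8 - (-3 + Q)**2 (q(Q, G) = 8 - (0 + (-3 + Q))**2 = 8 - (-3 + Q)**2)
(q(4, 2)*46)*D = ((8 - (-3 + 4)**2)*46)*(-32) = ((8 - 1*1**2)*46)*(-32) = ((8 - 1*1)*46)*(-32) = ((8 - 1)*46)*(-32) = (7*46)*(-32) = 322*(-32) = -10304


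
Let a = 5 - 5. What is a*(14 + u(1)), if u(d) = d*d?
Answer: 0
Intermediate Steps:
u(d) = d²
a = 0
a*(14 + u(1)) = 0*(14 + 1²) = 0*(14 + 1) = 0*15 = 0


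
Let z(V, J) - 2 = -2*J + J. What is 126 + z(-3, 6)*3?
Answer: 114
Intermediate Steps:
z(V, J) = 2 - J (z(V, J) = 2 + (-2*J + J) = 2 - J)
126 + z(-3, 6)*3 = 126 + (2 - 1*6)*3 = 126 + (2 - 6)*3 = 126 - 4*3 = 126 - 12 = 114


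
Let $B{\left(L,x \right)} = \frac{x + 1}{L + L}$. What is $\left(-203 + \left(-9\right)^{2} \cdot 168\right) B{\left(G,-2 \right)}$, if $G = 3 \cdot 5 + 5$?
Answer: $- \frac{2681}{8} \approx -335.13$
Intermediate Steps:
$G = 20$ ($G = 15 + 5 = 20$)
$B{\left(L,x \right)} = \frac{1 + x}{2 L}$
$\left(-203 + \left(-9\right)^{2} \cdot 168\right) B{\left(G,-2 \right)} = \left(-203 + \left(-9\right)^{2} \cdot 168\right) \frac{1 - 2}{2 \cdot 20} = \left(-203 + 81 \cdot 168\right) \frac{1}{2} \cdot \frac{1}{20} \left(-1\right) = \left(-203 + 13608\right) \left(- \frac{1}{40}\right) = 13405 \left(- \frac{1}{40}\right) = - \frac{2681}{8}$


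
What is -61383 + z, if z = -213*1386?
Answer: -356601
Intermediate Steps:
z = -295218
-61383 + z = -61383 - 295218 = -356601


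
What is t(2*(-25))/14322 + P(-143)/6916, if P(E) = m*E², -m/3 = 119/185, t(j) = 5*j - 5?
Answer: -192089851/33561220 ≈ -5.7236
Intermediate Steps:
t(j) = -5 + 5*j
m = -357/185 ≈ -1.9297
P(E) = -357*E²/185
t(2*(-25))/14322 + P(-143)/6916 = (-5 + 5*(2*(-25)))/14322 - 357/185*(-143)²/6916 = (-5 + 5*(-50))*(1/14322) - 357/185*20449*(1/6916) = (-5 - 250)*(1/14322) - 7300293/185*1/6916 = -255*1/14322 - 80223/14060 = -85/4774 - 80223/14060 = -192089851/33561220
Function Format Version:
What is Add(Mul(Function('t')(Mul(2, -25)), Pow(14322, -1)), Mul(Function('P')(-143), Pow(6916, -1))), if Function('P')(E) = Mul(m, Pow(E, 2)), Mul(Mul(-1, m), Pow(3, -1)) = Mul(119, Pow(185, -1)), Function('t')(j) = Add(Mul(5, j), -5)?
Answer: Rational(-192089851, 33561220) ≈ -5.7236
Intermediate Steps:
Function('t')(j) = Add(-5, Mul(5, j))
m = Rational(-357, 185) (m = Mul(-3, Mul(119, Pow(185, -1))) = Mul(-3, Mul(119, Rational(1, 185))) = Mul(-3, Rational(119, 185)) = Rational(-357, 185) ≈ -1.9297)
Function('P')(E) = Mul(Rational(-357, 185), Pow(E, 2))
Add(Mul(Function('t')(Mul(2, -25)), Pow(14322, -1)), Mul(Function('P')(-143), Pow(6916, -1))) = Add(Mul(Add(-5, Mul(5, Mul(2, -25))), Pow(14322, -1)), Mul(Mul(Rational(-357, 185), Pow(-143, 2)), Pow(6916, -1))) = Add(Mul(Add(-5, Mul(5, -50)), Rational(1, 14322)), Mul(Mul(Rational(-357, 185), 20449), Rational(1, 6916))) = Add(Mul(Add(-5, -250), Rational(1, 14322)), Mul(Rational(-7300293, 185), Rational(1, 6916))) = Add(Mul(-255, Rational(1, 14322)), Rational(-80223, 14060)) = Add(Rational(-85, 4774), Rational(-80223, 14060)) = Rational(-192089851, 33561220)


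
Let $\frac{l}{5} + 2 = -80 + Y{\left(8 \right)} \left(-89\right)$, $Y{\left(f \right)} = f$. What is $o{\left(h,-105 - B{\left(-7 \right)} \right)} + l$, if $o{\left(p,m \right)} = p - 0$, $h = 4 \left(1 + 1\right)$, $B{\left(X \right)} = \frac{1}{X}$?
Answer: $-3962$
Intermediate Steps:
$l = -3970$ ($l = -10 + 5 \left(-80 + 8 \left(-89\right)\right) = -10 + 5 \left(-80 - 712\right) = -10 + 5 \left(-792\right) = -10 - 3960 = -3970$)
$h = 8$ ($h = 4 \cdot 2 = 8$)
$o{\left(p,m \right)} = p$ ($o{\left(p,m \right)} = p + 0 = p$)
$o{\left(h,-105 - B{\left(-7 \right)} \right)} + l = 8 - 3970 = -3962$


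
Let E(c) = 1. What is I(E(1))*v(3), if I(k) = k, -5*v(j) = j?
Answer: -⅗ ≈ -0.60000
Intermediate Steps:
v(j) = -j/5
I(E(1))*v(3) = 1*(-⅕*3) = 1*(-⅗) = -⅗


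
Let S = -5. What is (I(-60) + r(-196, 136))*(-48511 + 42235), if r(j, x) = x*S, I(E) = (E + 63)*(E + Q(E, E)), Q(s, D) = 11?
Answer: 5190252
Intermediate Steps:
I(E) = (11 + E)*(63 + E) (I(E) = (E + 63)*(E + 11) = (63 + E)*(11 + E) = (11 + E)*(63 + E))
r(j, x) = -5*x (r(j, x) = x*(-5) = -5*x)
(I(-60) + r(-196, 136))*(-48511 + 42235) = ((693 + (-60)² + 74*(-60)) - 5*136)*(-48511 + 42235) = ((693 + 3600 - 4440) - 680)*(-6276) = (-147 - 680)*(-6276) = -827*(-6276) = 5190252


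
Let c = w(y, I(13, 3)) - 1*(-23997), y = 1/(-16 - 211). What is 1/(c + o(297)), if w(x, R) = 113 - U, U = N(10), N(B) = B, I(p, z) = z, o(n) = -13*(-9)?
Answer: 1/24217 ≈ 4.1293e-5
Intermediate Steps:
o(n) = 117
y = -1/227 (y = 1/(-227) = -1/227 ≈ -0.0044053)
U = 10
w(x, R) = 103 (w(x, R) = 113 - 1*10 = 113 - 10 = 103)
c = 24100 (c = 103 - 1*(-23997) = 103 + 23997 = 24100)
1/(c + o(297)) = 1/(24100 + 117) = 1/24217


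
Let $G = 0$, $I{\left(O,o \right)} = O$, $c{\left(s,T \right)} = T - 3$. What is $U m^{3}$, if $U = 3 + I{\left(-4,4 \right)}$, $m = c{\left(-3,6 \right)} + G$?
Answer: $-27$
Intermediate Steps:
$c{\left(s,T \right)} = -3 + T$ ($c{\left(s,T \right)} = T - 3 = -3 + T$)
$m = 3$ ($m = \left(-3 + 6\right) + 0 = 3 + 0 = 3$)
$U = -1$ ($U = 3 - 4 = -1$)
$U m^{3} = - 3^{3} = \left(-1\right) 27 = -27$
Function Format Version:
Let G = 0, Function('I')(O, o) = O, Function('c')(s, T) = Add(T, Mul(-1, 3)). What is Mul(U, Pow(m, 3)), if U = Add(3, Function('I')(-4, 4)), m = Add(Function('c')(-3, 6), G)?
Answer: -27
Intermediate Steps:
Function('c')(s, T) = Add(-3, T) (Function('c')(s, T) = Add(T, -3) = Add(-3, T))
m = 3 (m = Add(Add(-3, 6), 0) = Add(3, 0) = 3)
U = -1 (U = Add(3, -4) = -1)
Mul(U, Pow(m, 3)) = Mul(-1, Pow(3, 3)) = Mul(-1, 27) = -27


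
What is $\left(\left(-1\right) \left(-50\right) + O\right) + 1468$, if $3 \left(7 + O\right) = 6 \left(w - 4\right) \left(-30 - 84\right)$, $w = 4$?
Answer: $1511$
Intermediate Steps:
$O = -7$ ($O = -7 + \frac{6 \left(4 - 4\right) \left(-30 - 84\right)}{3} = -7 + \frac{6 \cdot 0 \left(-114\right)}{3} = -7 + \frac{0 \left(-114\right)}{3} = -7 + \frac{1}{3} \cdot 0 = -7 + 0 = -7$)
$\left(\left(-1\right) \left(-50\right) + O\right) + 1468 = \left(\left(-1\right) \left(-50\right) - 7\right) + 1468 = \left(50 - 7\right) + 1468 = 43 + 1468 = 1511$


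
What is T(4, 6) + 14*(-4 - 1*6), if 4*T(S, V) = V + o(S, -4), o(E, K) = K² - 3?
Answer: -541/4 ≈ -135.25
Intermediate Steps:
o(E, K) = -3 + K²
T(S, V) = 13/4 + V/4 (T(S, V) = (V + (-3 + (-4)²))/4 = (V + (-3 + 16))/4 = (V + 13)/4 = (13 + V)/4 = 13/4 + V/4)
T(4, 6) + 14*(-4 - 1*6) = (13/4 + (¼)*6) + 14*(-4 - 1*6) = (13/4 + 3/2) + 14*(-4 - 6) = 19/4 + 14*(-10) = 19/4 - 140 = -541/4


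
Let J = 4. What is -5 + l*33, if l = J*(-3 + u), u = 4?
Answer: 127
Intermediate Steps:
l = 4 (l = 4*(-3 + 4) = 4*1 = 4)
-5 + l*33 = -5 + 4*33 = -5 + 132 = 127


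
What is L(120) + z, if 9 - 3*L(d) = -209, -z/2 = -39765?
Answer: 238808/3 ≈ 79603.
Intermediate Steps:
z = 79530 (z = -2*(-39765) = 79530)
L(d) = 218/3 (L(d) = 3 - ⅓*(-209) = 3 + 209/3 = 218/3)
L(120) + z = 218/3 + 79530 = 238808/3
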